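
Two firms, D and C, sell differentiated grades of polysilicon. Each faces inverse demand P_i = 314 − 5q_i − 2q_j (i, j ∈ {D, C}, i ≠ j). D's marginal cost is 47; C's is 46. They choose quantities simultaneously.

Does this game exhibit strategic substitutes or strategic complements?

Firm D's profit: π = q_D(314 − 5q_D − 2q_C) − 47q_D.
∂π/∂q_D = 267 − 10q_D − 2q_C = 0 ⇒ q_D = 26.7 − 0.2q_C.
The best-response slope dq_D/dq_C = −0.2 < 0: the reaction function is downward-sloping, so the choices are strategic substitutes.

strategic substitutes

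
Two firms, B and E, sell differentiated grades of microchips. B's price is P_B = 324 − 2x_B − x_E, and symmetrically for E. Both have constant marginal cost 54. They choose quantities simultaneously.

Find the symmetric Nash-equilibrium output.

54

Firm B's profit: π = x_B(324 − 2x_B − x_E) − 54x_B.
∂π/∂x_B = 270 − 4x_B − x_E = 0 ⇒ x_B = 67.5 − 0.25x_E.
By symmetry x_E = x_B; substituting into the reaction function, 1.25x_B = 67.5 and x_B = 54.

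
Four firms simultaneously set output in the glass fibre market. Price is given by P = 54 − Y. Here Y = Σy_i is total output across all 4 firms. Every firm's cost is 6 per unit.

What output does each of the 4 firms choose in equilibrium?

9.6

A representative firm's profit is π_i = y_i(54 − Y) − 6y_i, with Y = y_i + Σ_{j≠i} y_j.
First-order condition: 48 − 2y_i − Σ_{j≠i} y_j = 0.
Imposing symmetry (y_j = y for all j) turns Σ_{j≠i} y_j into 3y, so 48 = 5y and y = 9.6.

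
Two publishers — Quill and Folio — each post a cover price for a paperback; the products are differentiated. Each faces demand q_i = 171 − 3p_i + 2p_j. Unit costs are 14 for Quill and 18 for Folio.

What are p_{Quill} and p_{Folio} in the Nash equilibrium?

Quill's profit: π = (p_{Quill} − 14)(171 − 3p_{Quill} + 2p_{Folio}).
∂π/∂p_{Quill} = 213 − 6p_{Quill} + 2p_{Folio} = 0 ⇒ p_{Quill} = 35.5 + (1/3)p_{Folio}.
Similarly p_{Folio} = 37.5 + (1/3)p_{Quill}.
Substituting the second reaction function into the first: p_{Quill} = 35.5 + (1/3)(37.5 + (1/3)p_{Quill}), which gives (8/9)p_{Quill} = 48 ⇒ p_{Quill} = 54.
Then p_{Folio} = 37.5 + (1/3)·54 = 55.5.

54, 55.5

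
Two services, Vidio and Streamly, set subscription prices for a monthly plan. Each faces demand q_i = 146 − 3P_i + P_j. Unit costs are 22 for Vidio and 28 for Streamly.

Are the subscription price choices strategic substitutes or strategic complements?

strategic complements

Vidio's profit: π = (P_{Vidio} − 22)(146 − 3P_{Vidio} + P_{Streamly}).
∂π/∂P_{Vidio} = 212 − 6P_{Vidio} + P_{Streamly} = 0 ⇒ P_{Vidio} = 106/3 + (1/6)P_{Streamly}.
The best-response slope dP_{Vidio}/dP_{Streamly} = 1/6 > 0: the reaction function is upward-sloping, so the choices are strategic complements.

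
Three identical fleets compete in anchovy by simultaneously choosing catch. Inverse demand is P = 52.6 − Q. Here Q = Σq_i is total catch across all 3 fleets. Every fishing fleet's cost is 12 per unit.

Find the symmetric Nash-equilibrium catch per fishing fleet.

10.15

A representative fishing fleet's profit is π_i = q_i(52.6 − Q) − 12q_i, with Q = q_i + Σ_{j≠i} q_j.
First-order condition: 40.6 − 2q_i − Σ_{j≠i} q_j = 0.
In a symmetric equilibrium every fishing fleet chooses the same q, so Σ_{j≠i} q_j = 2q. The condition becomes 40.6 − 4q = 0, giving q = 40.6/4 = 10.15.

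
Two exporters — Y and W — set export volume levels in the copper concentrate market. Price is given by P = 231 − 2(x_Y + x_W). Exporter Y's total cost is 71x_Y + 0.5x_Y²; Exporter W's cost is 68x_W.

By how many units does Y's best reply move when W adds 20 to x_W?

Exporter Y's profit: π = x_Y(231 − 2(x_Y + x_W)) − 71x_Y − 0.5x_Y².
∂π/∂x_Y = 160 − 5x_Y − 2x_W = 0, so x_Y = 32 − 0.4x_W.
The reaction-function slope is −0.4, so a 20-unit rise in x_W moves x_Y by −0.4 × 20 = −8. Y's best response falls — the actions are strategic substitutes.

-8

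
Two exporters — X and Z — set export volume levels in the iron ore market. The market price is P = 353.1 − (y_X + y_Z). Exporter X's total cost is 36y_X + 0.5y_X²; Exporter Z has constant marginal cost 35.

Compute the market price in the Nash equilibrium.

Exporter X's profit: π = y_X(353.1 − (y_X + y_Z)) − 36y_X − 0.5y_X².
∂π/∂y_X = 317.1 − 3y_X − y_Z = 0, so y_X = 105.7 − (1/3)y_Z.
For Z: ∂π/∂y_Z = 318.1 − 2y_Z − y_X = 0 ⇒ y_Z = 159.05 − 0.5y_X.
Solving the two reaction functions simultaneously: (1 − (−1/3)(−0.5))y_X = 105.7 − (1/3)·159.05, so (5/6)y_X = 3161/60 and y_X = 63.22.
Then y_Z = 159.05 − 0.5·63.22 = 127.44.
Equilibrium price: P = 353.1 − 190.66 = 162.44.

162.44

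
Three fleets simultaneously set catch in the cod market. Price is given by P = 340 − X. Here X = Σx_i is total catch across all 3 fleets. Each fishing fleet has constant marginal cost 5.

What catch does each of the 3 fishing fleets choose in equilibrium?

83.75

A representative fishing fleet's profit is π_i = x_i(340 − X) − 5x_i, with X = x_i + Σ_{j≠i} x_j.
First-order condition: 335 − 2x_i − Σ_{j≠i} x_j = 0.
Imposing symmetry (x_j = x for all j) turns Σ_{j≠i} x_j into 2x, so 335 = 4x and x = 83.75.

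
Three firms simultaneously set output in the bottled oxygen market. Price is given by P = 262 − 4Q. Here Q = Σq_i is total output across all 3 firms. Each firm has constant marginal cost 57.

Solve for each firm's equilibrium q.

A representative firm's profit is π_i = q_i(262 − 4Q) − 57q_i, with Q = q_i + Σ_{j≠i} q_j.
First-order condition: 205 − 8q_i − 4Σ_{j≠i} q_j = 0.
Imposing symmetry (q_j = q for all j) turns Σ_{j≠i} q_j into 2q, so 205 = 16q and q = 12.8125.

12.8125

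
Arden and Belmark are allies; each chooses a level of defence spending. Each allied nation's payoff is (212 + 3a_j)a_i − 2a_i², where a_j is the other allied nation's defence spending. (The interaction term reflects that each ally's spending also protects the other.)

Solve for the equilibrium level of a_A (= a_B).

212

Arden's payoff is (212 + 3a_B)a_A − 2a_A².
∂π/∂a_A = 212 + 3a_B − 4a_A = 0, so a_A = 53 + 0.75a_B.
By symmetry a_B = a_A; substituting into the reaction function, 0.25a_A = 53 and a_A = 212.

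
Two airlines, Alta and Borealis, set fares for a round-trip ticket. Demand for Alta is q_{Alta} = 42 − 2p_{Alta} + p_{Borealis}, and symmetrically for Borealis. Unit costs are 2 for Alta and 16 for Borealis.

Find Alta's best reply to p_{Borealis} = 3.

12.25

Alta's profit: π = (p_{Alta} − 2)(42 − 2p_{Alta} + p_{Borealis}).
∂π/∂p_{Alta} = 46 − 4p_{Alta} + p_{Borealis} = 0 ⇒ p_{Alta} = 11.5 + 0.25p_{Borealis}.
At p_{Borealis} = 3: p_{Alta} = 11.5 + 0.25·3 = 12.25.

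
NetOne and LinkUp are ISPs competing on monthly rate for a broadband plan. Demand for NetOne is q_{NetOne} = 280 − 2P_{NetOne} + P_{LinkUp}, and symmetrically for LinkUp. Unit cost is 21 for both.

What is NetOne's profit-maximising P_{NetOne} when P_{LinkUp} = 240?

NetOne's profit: π = (P_{NetOne} − 21)(280 − 2P_{NetOne} + P_{LinkUp}).
∂π/∂P_{NetOne} = 322 − 4P_{NetOne} + P_{LinkUp} = 0 ⇒ P_{NetOne} = 80.5 + 0.25P_{LinkUp}.
At P_{LinkUp} = 240: P_{NetOne} = 80.5 + 0.25·240 = 140.5.

140.5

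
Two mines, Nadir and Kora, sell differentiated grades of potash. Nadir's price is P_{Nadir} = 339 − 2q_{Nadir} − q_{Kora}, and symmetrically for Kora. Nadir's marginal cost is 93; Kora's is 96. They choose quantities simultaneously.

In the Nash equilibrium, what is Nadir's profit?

Mine Nadir's profit: π = q_{Nadir}(339 − 2q_{Nadir} − q_{Kora}) − 93q_{Nadir}.
∂π/∂q_{Nadir} = 246 − 4q_{Nadir} − q_{Kora} = 0 ⇒ q_{Nadir} = 61.5 − 0.25q_{Kora}.
Similarly q_{Kora} = 60.75 − 0.25q_{Nadir}.
Substituting the second reaction function into the first: q_{Nadir} = 61.5 − 0.25(60.75 − 0.25q_{Nadir}), which gives 0.9375q_{Nadir} = 46.3125 ⇒ q_{Nadir} = 49.4.
Then q_{Kora} = 60.75 − 0.25·49.4 = 48.4.
P_{Nadir} = 339 − 2·49.4 − 48.4 = 191.8.
Profit = (191.8 − 93)·49.4 = 4880.72.

4880.72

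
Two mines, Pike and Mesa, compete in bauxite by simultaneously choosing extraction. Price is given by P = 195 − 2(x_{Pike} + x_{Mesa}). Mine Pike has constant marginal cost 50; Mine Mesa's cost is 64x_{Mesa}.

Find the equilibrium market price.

Mine Pike's profit: π = x_{Pike}(195 − 2(x_{Pike} + x_{Mesa})) − 50x_{Pike}.
∂π/∂x_{Pike} = 145 − 4x_{Pike} − 2x_{Mesa} = 0, so x_{Pike} = 36.25 − 0.5x_{Mesa}.
By the same steps for Mesa: x_{Mesa} = 32.75 − 0.5x_{Pike}.
Solving the two reaction functions simultaneously: (1 − (−0.5)(−0.5))x_{Pike} = 36.25 − 0.5·32.75, so 0.75x_{Pike} = 19.875 and x_{Pike} = 26.5.
Then x_{Mesa} = 32.75 − 0.5·26.5 = 19.5.
Equilibrium price: P = 195 − 2·46 = 103.

103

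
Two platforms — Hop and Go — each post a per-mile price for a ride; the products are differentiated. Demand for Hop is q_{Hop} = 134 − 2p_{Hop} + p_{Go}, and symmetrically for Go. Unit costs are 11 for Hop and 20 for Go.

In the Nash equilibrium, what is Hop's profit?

Hop's profit: π = (p_{Hop} − 11)(134 − 2p_{Hop} + p_{Go}).
∂π/∂p_{Hop} = 156 − 4p_{Hop} + p_{Go} = 0 ⇒ p_{Hop} = 39 + 0.25p_{Go}.
Similarly p_{Go} = 43.5 + 0.25p_{Hop}.
Solving the two reaction functions simultaneously: (1 − (0.25)(0.25))p_{Hop} = 39 + 0.25·43.5, so 0.9375p_{Hop} = 49.875 and p_{Hop} = 53.2.
Then p_{Go} = 43.5 + 0.25·53.2 = 56.8.
q_{Hop} = 134 − 2·53.2 + 56.8 = 84.4.
Profit = (53.2 − 11)·84.4 = 3561.68.

3561.68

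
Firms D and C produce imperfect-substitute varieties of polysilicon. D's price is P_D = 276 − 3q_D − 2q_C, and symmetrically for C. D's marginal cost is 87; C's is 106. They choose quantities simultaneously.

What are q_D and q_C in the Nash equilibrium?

Firm D's profit: π = q_D(276 − 3q_D − 2q_C) − 87q_D.
∂π/∂q_D = 189 − 6q_D − 2q_C = 0 ⇒ q_D = 31.5 − (1/3)q_C.
Similarly q_C = 85/3 − (1/3)q_D.
Substituting the second reaction function into the first: q_D = 31.5 − (1/3)(85/3 − (1/3)q_D), which gives (8/9)q_D = 397/18 ⇒ q_D = 24.8125.
Then q_C = 85/3 − (1/3)·24.8125 = 20.0625.

24.8125, 20.0625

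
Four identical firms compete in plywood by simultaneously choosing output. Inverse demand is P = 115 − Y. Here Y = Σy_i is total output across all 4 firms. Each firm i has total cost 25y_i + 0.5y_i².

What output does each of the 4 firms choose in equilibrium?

15

A representative firm's profit is π_i = y_i(115 − Y) − 25y_i − 0.5y_i², with Y = y_i + Σ_{j≠i} y_j.
First-order condition: 90 − 3y_i − Σ_{j≠i} y_j = 0.
In a symmetric equilibrium every firm chooses the same y, so Σ_{j≠i} y_j = 3y. The condition becomes 90 − 6y = 0, giving y = 90/6 = 15.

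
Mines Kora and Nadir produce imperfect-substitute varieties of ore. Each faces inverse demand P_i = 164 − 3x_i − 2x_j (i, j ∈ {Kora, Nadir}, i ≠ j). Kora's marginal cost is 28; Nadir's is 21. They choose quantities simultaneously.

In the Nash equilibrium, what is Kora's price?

Mine Kora's profit: π = x_{Kora}(164 − 3x_{Kora} − 2x_{Nadir}) − 28x_{Kora}.
∂π/∂x_{Kora} = 136 − 6x_{Kora} − 2x_{Nadir} = 0 ⇒ x_{Kora} = 68/3 − (1/3)x_{Nadir}.
Similarly x_{Nadir} = 143/6 − (1/3)x_{Kora}.
Solving the two reaction functions simultaneously: (1 − (−1/3)(−1/3))x_{Kora} = 68/3 − (1/3)·(143/6), so (8/9)x_{Kora} = 265/18 and x_{Kora} = 16.5625.
Then x_{Nadir} = 143/6 − (1/3)·16.5625 = 18.3125.
P_{Kora} = 164 − 3·16.5625 − 2·18.3125 = 77.6875.

77.6875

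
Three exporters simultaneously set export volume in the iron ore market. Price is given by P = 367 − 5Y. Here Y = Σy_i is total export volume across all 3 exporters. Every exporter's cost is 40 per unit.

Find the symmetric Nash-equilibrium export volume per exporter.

16.35

A representative exporter's profit is π_i = y_i(367 − 5Y) − 40y_i, with Y = y_i + Σ_{j≠i} y_j.
First-order condition: 327 − 10y_i − 5Σ_{j≠i} y_j = 0.
Imposing symmetry (y_j = y for all j) turns Σ_{j≠i} y_j into 2y, so 327 = 20y and y = 16.35.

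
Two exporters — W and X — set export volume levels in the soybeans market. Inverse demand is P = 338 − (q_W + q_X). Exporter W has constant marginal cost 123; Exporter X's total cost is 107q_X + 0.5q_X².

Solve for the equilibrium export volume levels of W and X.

Exporter W's profit: π = q_W(338 − (q_W + q_X)) − 123q_W.
∂π/∂q_W = 215 − 2q_W − q_X = 0, so q_W = 107.5 − 0.5q_X.
For X: ∂π/∂q_X = 231 − 3q_X − q_W = 0 ⇒ q_X = 77 − (1/3)q_W.
Substituting the second reaction function into the first: q_W = 107.5 − 0.5(77 − (1/3)q_W), which gives (5/6)q_W = 69 ⇒ q_W = 82.8.
Then q_X = 77 − (1/3)·82.8 = 49.4.

82.8, 49.4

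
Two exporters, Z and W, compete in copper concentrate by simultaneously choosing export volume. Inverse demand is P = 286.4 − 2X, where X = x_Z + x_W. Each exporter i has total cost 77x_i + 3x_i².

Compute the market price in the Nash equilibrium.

Exporter Z's profit: π = x_Z(286.4 − 2(x_Z + x_W)) − 77x_Z − 3x_Z².
∂π/∂x_Z = 209.4 − 10x_Z − 2x_W = 0, so x_Z = 20.94 − 0.2x_W.
The game is symmetric, so in equilibrium x_W = x_Z: the reaction function gives 1.2x_Z = 20.94, hence x_Z = 17.45.
Equilibrium price: P = 286.4 − 2·34.9 = 216.6.

216.6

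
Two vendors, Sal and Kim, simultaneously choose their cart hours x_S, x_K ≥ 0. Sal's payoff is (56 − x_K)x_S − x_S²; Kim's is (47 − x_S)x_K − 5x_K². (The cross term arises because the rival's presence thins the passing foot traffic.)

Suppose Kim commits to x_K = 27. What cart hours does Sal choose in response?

Expanding Sal's payoff: 56x_S − x_Kx_S − x_S².
∂π/∂x_S = 56 − x_K − 2x_S = 0, so x_S = 28 − 0.5x_K.
At x_K = 27: x_S = 28 − 0.5·27 = 14.5.

14.5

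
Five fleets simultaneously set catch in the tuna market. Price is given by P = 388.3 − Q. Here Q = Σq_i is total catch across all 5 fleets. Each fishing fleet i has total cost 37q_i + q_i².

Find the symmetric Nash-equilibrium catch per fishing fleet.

A representative fishing fleet's profit is π_i = q_i(388.3 − Q) − 37q_i − q_i², with Q = q_i + Σ_{j≠i} q_j.
First-order condition: 351.3 − 4q_i − Σ_{j≠i} q_j = 0.
Imposing symmetry (q_j = q for all j) turns Σ_{j≠i} q_j into 4q, so 351.3 = 8q and q = 43.9125.

43.9125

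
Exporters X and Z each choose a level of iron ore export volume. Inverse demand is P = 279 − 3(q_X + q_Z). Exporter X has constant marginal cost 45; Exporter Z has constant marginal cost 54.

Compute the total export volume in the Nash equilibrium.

51

Exporter X's profit: π = q_X(279 − 3(q_X + q_Z)) − 45q_X.
∂π/∂q_X = 234 − 6q_X − 3q_Z = 0, so q_X = 39 − 0.5q_Z.
By the same steps for Z: q_Z = 37.5 − 0.5q_X.
Plugging q_Z into X's best response: q_X = 39 − 0.5(37.5 − 0.5q_X) ⇒ 0.75q_X = 20.25, so q_X = 27.
Then q_Z = 37.5 − 0.5·27 = 24.
Total export volume: 27 + 24 = 51.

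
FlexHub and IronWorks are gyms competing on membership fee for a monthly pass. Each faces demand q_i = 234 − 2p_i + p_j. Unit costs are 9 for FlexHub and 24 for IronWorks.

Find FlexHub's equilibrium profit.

11858

FlexHub's profit: π = (p_{FlexHub} − 9)(234 − 2p_{FlexHub} + p_{IronWorks}).
∂π/∂p_{FlexHub} = 252 − 4p_{FlexHub} + p_{IronWorks} = 0 ⇒ p_{FlexHub} = 63 + 0.25p_{IronWorks}.
Similarly p_{IronWorks} = 70.5 + 0.25p_{FlexHub}.
Substituting the second reaction function into the first: p_{FlexHub} = 63 + 0.25(70.5 + 0.25p_{FlexHub}), which gives 0.9375p_{FlexHub} = 80.625 ⇒ p_{FlexHub} = 86.
Then p_{IronWorks} = 70.5 + 0.25·86 = 92.
q_{FlexHub} = 234 − 2·86 + 92 = 154.
Profit = (86 − 9)·154 = 11858.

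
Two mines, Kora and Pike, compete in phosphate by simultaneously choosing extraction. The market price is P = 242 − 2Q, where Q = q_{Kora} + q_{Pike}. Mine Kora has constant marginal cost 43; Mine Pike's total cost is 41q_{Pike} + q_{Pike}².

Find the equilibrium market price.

122.2

Mine Kora's profit: π = q_{Kora}(242 − 2(q_{Kora} + q_{Pike})) − 43q_{Kora}.
∂π/∂q_{Kora} = 199 − 4q_{Kora} − 2q_{Pike} = 0, so q_{Kora} = 49.75 − 0.5q_{Pike}.
For Pike: ∂π/∂q_{Pike} = 201 − 6q_{Pike} − 2q_{Kora} = 0 ⇒ q_{Pike} = 33.5 − (1/3)q_{Kora}.
Plugging q_{Pike} into Kora's best response: q_{Kora} = 49.75 − 0.5(33.5 − (1/3)q_{Kora}) ⇒ (5/6)q_{Kora} = 33, so q_{Kora} = 39.6.
Then q_{Pike} = 33.5 − (1/3)·39.6 = 20.3.
Equilibrium price: P = 242 − 2·59.9 = 122.2.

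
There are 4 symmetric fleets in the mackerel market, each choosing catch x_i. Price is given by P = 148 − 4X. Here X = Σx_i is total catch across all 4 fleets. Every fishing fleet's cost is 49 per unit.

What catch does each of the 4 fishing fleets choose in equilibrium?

A representative fishing fleet's profit is π_i = x_i(148 − 4X) − 49x_i, with X = x_i + Σ_{j≠i} x_j.
First-order condition: 99 − 8x_i − 4Σ_{j≠i} x_j = 0.
Imposing symmetry (x_j = x for all j) turns Σ_{j≠i} x_j into 3x, so 99 = 20x and x = 4.95.

4.95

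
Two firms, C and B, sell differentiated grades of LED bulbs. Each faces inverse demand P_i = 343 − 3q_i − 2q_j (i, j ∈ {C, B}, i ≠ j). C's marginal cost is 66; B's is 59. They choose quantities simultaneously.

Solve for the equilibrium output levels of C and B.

Firm C's profit: π = q_C(343 − 3q_C − 2q_B) − 66q_C.
∂π/∂q_C = 277 − 6q_C − 2q_B = 0 ⇒ q_C = 277/6 − (1/3)q_B.
Similarly q_B = 142/3 − (1/3)q_C.
Substituting the second reaction function into the first: q_C = 277/6 − (1/3)(142/3 − (1/3)q_C), which gives (8/9)q_C = 547/18 ⇒ q_C = 34.1875.
Then q_B = 142/3 − (1/3)·34.1875 = 35.9375.

34.1875, 35.9375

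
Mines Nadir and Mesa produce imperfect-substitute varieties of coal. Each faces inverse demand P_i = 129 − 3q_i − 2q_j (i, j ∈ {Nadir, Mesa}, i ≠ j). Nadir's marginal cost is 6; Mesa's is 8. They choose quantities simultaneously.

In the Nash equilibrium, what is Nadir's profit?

Mine Nadir's profit: π = q_{Nadir}(129 − 3q_{Nadir} − 2q_{Mesa}) − 6q_{Nadir}.
∂π/∂q_{Nadir} = 123 − 6q_{Nadir} − 2q_{Mesa} = 0 ⇒ q_{Nadir} = 20.5 − (1/3)q_{Mesa}.
Similarly q_{Mesa} = 121/6 − (1/3)q_{Nadir}.
Plugging q_{Mesa} into Nadir's best response: q_{Nadir} = 20.5 − (1/3)(121/6 − (1/3)q_{Nadir}) ⇒ (8/9)q_{Nadir} = 124/9, so q_{Nadir} = 15.5.
Then q_{Mesa} = 121/6 − (1/3)·15.5 = 15.
P_{Nadir} = 129 − 3·15.5 − 2·15 = 52.5.
Profit = (52.5 − 6)·15.5 = 720.75.

720.75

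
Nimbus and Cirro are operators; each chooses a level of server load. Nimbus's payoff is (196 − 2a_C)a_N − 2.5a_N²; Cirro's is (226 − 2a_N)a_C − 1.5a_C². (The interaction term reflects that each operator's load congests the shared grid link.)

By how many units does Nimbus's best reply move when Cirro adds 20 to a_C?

Expanding Nimbus's payoff: 196a_N − 2a_Ca_N − 2.5a_N².
∂π/∂a_N = 196 − 2a_C − 5a_N = 0, so a_N = 39.2 − 0.4a_C.
The reaction-function slope is −0.4, so a 20-unit rise in a_C moves a_N by −0.4 × 20 = −8. Nimbus's best response falls — the actions are strategic substitutes.

-8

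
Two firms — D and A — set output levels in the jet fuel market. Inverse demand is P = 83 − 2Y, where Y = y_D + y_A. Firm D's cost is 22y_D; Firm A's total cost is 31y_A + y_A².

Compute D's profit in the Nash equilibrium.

343.22

Firm D's profit: π = y_D(83 − 2(y_D + y_A)) − 22y_D.
∂π/∂y_D = 61 − 4y_D − 2y_A = 0, so y_D = 15.25 − 0.5y_A.
For A: ∂π/∂y_A = 52 − 6y_A − 2y_D = 0 ⇒ y_A = 26/3 − (1/3)y_D.
Substituting the second reaction function into the first: y_D = 15.25 − 0.5(26/3 − (1/3)y_D), which gives (5/6)y_D = 131/12 ⇒ y_D = 13.1.
Then y_A = 26/3 − (1/3)·13.1 = 4.3.
Price P = 83 − 2·17.4 = 48.2.
D's profit: (48.2 − 22)·13.1 = 343.22.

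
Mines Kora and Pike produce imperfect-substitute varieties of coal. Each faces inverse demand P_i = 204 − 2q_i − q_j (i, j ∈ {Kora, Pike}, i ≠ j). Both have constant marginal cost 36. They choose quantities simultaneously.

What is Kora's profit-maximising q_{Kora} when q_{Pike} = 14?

Mine Kora's profit: π = q_{Kora}(204 − 2q_{Kora} − q_{Pike}) − 36q_{Kora}.
∂π/∂q_{Kora} = 168 − 4q_{Kora} − q_{Pike} = 0 ⇒ q_{Kora} = 42 − 0.25q_{Pike}.
At q_{Pike} = 14: q_{Kora} = 42 − 0.25·14 = 38.5.

38.5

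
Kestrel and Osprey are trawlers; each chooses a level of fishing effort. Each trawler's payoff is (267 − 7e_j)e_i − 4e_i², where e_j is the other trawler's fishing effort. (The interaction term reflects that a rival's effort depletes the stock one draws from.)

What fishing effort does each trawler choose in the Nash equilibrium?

Kestrel's payoff is (267 − 7e_O)e_K − 4e_K².
∂π/∂e_K = 267 − 7e_O − 8e_K = 0, so e_K = 33.375 − 0.875e_O.
The game is symmetric, so in equilibrium e_O = e_K: the reaction function gives 1.875e_K = 33.375, hence e_K = 17.8.

17.8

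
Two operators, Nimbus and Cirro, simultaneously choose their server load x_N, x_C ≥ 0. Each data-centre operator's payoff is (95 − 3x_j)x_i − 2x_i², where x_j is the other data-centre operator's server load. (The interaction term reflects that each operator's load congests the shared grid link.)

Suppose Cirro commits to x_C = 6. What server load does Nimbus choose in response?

Nimbus's payoff is (95 − 3x_C)x_N − 2x_N².
∂π/∂x_N = 95 − 3x_C − 4x_N = 0, so x_N = 23.75 − 0.75x_C.
At x_C = 6: x_N = 23.75 − 0.75·6 = 19.25.

19.25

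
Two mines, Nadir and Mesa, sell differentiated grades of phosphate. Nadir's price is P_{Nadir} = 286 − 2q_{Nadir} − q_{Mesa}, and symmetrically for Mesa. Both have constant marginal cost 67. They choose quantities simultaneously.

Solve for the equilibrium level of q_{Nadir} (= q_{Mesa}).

43.8

Mine Nadir's profit: π = q_{Nadir}(286 − 2q_{Nadir} − q_{Mesa}) − 67q_{Nadir}.
∂π/∂q_{Nadir} = 219 − 4q_{Nadir} − q_{Mesa} = 0 ⇒ q_{Nadir} = 54.75 − 0.25q_{Mesa}.
The game is symmetric, so in equilibrium q_{Mesa} = q_{Nadir}: the reaction function gives 1.25q_{Nadir} = 54.75, hence q_{Nadir} = 43.8.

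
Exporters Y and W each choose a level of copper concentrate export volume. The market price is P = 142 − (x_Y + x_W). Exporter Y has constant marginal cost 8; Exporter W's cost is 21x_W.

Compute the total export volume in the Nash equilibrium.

Exporter Y's profit: π = x_Y(142 − (x_Y + x_W)) − 8x_Y.
∂π/∂x_Y = 134 − 2x_Y − x_W = 0, so x_Y = 67 − 0.5x_W.
By the same steps for W: x_W = 60.5 − 0.5x_Y.
Substituting the second reaction function into the first: x_Y = 67 − 0.5(60.5 − 0.5x_Y), which gives 0.75x_Y = 36.75 ⇒ x_Y = 49.
Then x_W = 60.5 − 0.5·49 = 36.
Total export volume: 49 + 36 = 85.

85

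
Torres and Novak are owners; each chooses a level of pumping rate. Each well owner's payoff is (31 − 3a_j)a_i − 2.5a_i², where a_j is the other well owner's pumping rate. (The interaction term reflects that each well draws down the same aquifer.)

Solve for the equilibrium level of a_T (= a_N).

Torres's payoff is (31 − 3a_N)a_T − 2.5a_T².
∂π/∂a_T = 31 − 3a_N − 5a_T = 0, so a_T = 6.2 − 0.6a_N.
The game is symmetric, so in equilibrium a_N = a_T: the reaction function gives 1.6a_T = 6.2, hence a_T = 3.875.

3.875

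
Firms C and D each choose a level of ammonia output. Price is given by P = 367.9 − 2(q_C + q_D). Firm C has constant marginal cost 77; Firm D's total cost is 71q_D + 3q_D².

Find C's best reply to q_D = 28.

58.725

Firm C's profit: π = q_C(367.9 − 2(q_C + q_D)) − 77q_C.
∂π/∂q_C = 290.9 − 4q_C − 2q_D = 0, so q_C = 72.725 − 0.5q_D.
At q_D = 28: q_C = 72.725 − 0.5·28 = 58.725.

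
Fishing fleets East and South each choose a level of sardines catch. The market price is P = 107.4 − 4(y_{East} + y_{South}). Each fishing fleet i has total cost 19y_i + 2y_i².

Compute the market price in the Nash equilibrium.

63.2

Fishing fleet East's profit: π = y_{East}(107.4 − 4(y_{East} + y_{South})) − 19y_{East} − 2y_{East}².
∂π/∂y_{East} = 88.4 − 12y_{East} − 4y_{South} = 0, so y_{East} = 221/30 − (1/3)y_{South}.
The game is symmetric, so in equilibrium y_{South} = y_{East}: the reaction function gives (4/3)y_{East} = 221/30, hence y_{East} = 5.525.
Equilibrium price: P = 107.4 − 4·11.05 = 63.2.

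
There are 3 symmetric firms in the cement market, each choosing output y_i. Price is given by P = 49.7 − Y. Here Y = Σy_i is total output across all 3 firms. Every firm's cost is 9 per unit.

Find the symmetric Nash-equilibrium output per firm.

A representative firm's profit is π_i = y_i(49.7 − Y) − 9y_i, with Y = y_i + Σ_{j≠i} y_j.
First-order condition: 40.7 − 2y_i − Σ_{j≠i} y_j = 0.
Imposing symmetry (y_j = y for all j) turns Σ_{j≠i} y_j into 2y, so 40.7 = 4y and y = 10.175.

10.175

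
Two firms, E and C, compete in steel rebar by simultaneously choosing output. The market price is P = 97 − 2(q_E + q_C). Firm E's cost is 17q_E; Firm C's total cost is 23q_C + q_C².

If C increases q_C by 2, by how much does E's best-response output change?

Firm E's profit: π = q_E(97 − 2(q_E + q_C)) − 17q_E.
∂π/∂q_E = 80 − 4q_E − 2q_C = 0, so q_E = 20 − 0.5q_C.
The reaction-function slope is −0.5, so a 2-unit rise in q_C moves q_E by −0.5 × 2 = −1. E's best response falls — the actions are strategic substitutes.

-1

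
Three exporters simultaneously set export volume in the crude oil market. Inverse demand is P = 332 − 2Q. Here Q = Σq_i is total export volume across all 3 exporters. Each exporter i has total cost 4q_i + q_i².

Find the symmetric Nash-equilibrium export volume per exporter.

32.8

A representative exporter's profit is π_i = q_i(332 − 2Q) − 4q_i − q_i², with Q = q_i + Σ_{j≠i} q_j.
First-order condition: 328 − 6q_i − 2Σ_{j≠i} q_j = 0.
Imposing symmetry (q_j = q for all j) turns Σ_{j≠i} q_j into 2q, so 328 = 10q and q = 32.8.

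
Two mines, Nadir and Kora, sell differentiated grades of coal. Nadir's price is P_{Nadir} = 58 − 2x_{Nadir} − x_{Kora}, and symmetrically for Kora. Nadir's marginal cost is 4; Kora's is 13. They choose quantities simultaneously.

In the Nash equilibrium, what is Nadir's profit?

259.92

Mine Nadir's profit: π = x_{Nadir}(58 − 2x_{Nadir} − x_{Kora}) − 4x_{Nadir}.
∂π/∂x_{Nadir} = 54 − 4x_{Nadir} − x_{Kora} = 0 ⇒ x_{Nadir} = 13.5 − 0.25x_{Kora}.
Similarly x_{Kora} = 11.25 − 0.25x_{Nadir}.
Solving the two reaction functions simultaneously: (1 − (−0.25)(−0.25))x_{Nadir} = 13.5 − 0.25·11.25, so 0.9375x_{Nadir} = 10.6875 and x_{Nadir} = 11.4.
Then x_{Kora} = 11.25 − 0.25·11.4 = 8.4.
P_{Nadir} = 58 − 2·11.4 − 8.4 = 26.8.
Profit = (26.8 − 4)·11.4 = 259.92.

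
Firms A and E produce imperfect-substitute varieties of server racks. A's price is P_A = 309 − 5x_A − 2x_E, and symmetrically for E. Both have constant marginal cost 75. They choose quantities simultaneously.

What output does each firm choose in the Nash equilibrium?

Firm A's profit: π = x_A(309 − 5x_A − 2x_E) − 75x_A.
∂π/∂x_A = 234 − 10x_A − 2x_E = 0 ⇒ x_A = 23.4 − 0.2x_E.
By symmetry x_E = x_A; substituting into the reaction function, 1.2x_A = 23.4 and x_A = 19.5.

19.5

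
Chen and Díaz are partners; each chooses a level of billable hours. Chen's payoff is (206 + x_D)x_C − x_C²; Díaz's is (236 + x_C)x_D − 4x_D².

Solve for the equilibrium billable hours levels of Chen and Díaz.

125.6, 45.2

Expanding Chen's payoff: 206x_C + x_Dx_C − x_C².
∂π/∂x_C = 206 + x_D − 2x_C = 0, so x_C = 103 + 0.5x_D.
Likewise for Díaz: x_D = 29.5 + 0.125x_C.
Substituting the second reaction function into the first: x_C = 103 + 0.5(29.5 + 0.125x_C), which gives 0.9375x_C = 117.75 ⇒ x_C = 125.6.
Then x_D = 29.5 + 0.125·125.6 = 45.2.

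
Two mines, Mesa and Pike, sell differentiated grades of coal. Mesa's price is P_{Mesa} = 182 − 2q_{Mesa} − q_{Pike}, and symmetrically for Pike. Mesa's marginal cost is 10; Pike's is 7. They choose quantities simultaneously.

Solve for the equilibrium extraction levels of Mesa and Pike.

Mine Mesa's profit: π = q_{Mesa}(182 − 2q_{Mesa} − q_{Pike}) − 10q_{Mesa}.
∂π/∂q_{Mesa} = 172 − 4q_{Mesa} − q_{Pike} = 0 ⇒ q_{Mesa} = 43 − 0.25q_{Pike}.
Similarly q_{Pike} = 43.75 − 0.25q_{Mesa}.
Solving the two reaction functions simultaneously: (1 − (−0.25)(−0.25))q_{Mesa} = 43 − 0.25·43.75, so 0.9375q_{Mesa} = 32.0625 and q_{Mesa} = 34.2.
Then q_{Pike} = 43.75 − 0.25·34.2 = 35.2.

34.2, 35.2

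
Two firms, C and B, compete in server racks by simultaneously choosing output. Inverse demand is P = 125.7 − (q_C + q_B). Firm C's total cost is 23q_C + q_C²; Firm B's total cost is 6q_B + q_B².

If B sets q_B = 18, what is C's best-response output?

21.175

Firm C's profit: π = q_C(125.7 − (q_C + q_B)) − 23q_C − q_C².
∂π/∂q_C = 102.7 − 4q_C − q_B = 0, so q_C = 25.675 − 0.25q_B.
At q_B = 18: q_C = 25.675 − 0.25·18 = 21.175.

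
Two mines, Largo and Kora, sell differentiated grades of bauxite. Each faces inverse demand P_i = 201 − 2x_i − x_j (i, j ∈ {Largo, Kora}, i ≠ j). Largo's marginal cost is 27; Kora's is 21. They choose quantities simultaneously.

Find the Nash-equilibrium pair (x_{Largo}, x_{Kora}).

Mine Largo's profit: π = x_{Largo}(201 − 2x_{Largo} − x_{Kora}) − 27x_{Largo}.
∂π/∂x_{Largo} = 174 − 4x_{Largo} − x_{Kora} = 0 ⇒ x_{Largo} = 43.5 − 0.25x_{Kora}.
Similarly x_{Kora} = 45 − 0.25x_{Largo}.
Solving the two reaction functions simultaneously: (1 − (−0.25)(−0.25))x_{Largo} = 43.5 − 0.25·45, so 0.9375x_{Largo} = 32.25 and x_{Largo} = 34.4.
Then x_{Kora} = 45 − 0.25·34.4 = 36.4.

34.4, 36.4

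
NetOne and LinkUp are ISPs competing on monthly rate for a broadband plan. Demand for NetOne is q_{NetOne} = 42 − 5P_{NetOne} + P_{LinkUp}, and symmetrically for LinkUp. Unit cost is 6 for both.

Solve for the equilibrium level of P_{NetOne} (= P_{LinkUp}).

NetOne's profit: π = (P_{NetOne} − 6)(42 − 5P_{NetOne} + P_{LinkUp}).
∂π/∂P_{NetOne} = 72 − 10P_{NetOne} + P_{LinkUp} = 0 ⇒ P_{NetOne} = 7.2 + 0.1P_{LinkUp}.
The game is symmetric, so in equilibrium P_{LinkUp} = P_{NetOne}: the reaction function gives 0.9P_{NetOne} = 7.2, hence P_{NetOne} = 8.

8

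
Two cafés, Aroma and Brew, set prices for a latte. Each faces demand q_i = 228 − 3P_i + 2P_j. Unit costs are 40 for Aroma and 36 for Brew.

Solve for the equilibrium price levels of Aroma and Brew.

Aroma's profit: π = (P_{Aroma} − 40)(228 − 3P_{Aroma} + 2P_{Brew}).
∂π/∂P_{Aroma} = 348 − 6P_{Aroma} + 2P_{Brew} = 0 ⇒ P_{Aroma} = 58 + (1/3)P_{Brew}.
Similarly P_{Brew} = 56 + (1/3)P_{Aroma}.
Plugging P_{Brew} into Aroma's best response: P_{Aroma} = 58 + (1/3)(56 + (1/3)P_{Aroma}) ⇒ (8/9)P_{Aroma} = 230/3, so P_{Aroma} = 86.25.
Then P_{Brew} = 56 + (1/3)·86.25 = 84.75.

86.25, 84.75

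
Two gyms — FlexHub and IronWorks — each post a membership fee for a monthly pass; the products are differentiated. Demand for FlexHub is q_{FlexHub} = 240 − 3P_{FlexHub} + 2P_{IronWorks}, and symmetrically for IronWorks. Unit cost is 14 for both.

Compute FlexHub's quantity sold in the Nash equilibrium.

169.5

FlexHub's profit: π = (P_{FlexHub} − 14)(240 − 3P_{FlexHub} + 2P_{IronWorks}).
∂π/∂P_{FlexHub} = 282 − 6P_{FlexHub} + 2P_{IronWorks} = 0 ⇒ P_{FlexHub} = 47 + (1/3)P_{IronWorks}.
Setting P_{FlexHub} = P_{IronWorks} in the reaction function: P_{FlexHub} = 47 + (1/3)P_{FlexHub}, so P_{FlexHub} = 47 / (2/3) = 70.5.
q_{FlexHub} = 240 − 3·70.5 + 2·70.5 = 169.5.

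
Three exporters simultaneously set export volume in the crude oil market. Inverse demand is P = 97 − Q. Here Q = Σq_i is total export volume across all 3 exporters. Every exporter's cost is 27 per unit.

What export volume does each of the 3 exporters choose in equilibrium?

A representative exporter's profit is π_i = q_i(97 − Q) − 27q_i, with Q = q_i + Σ_{j≠i} q_j.
First-order condition: 70 − 2q_i − Σ_{j≠i} q_j = 0.
Imposing symmetry (q_j = q for all j) turns Σ_{j≠i} q_j into 2q, so 70 = 4q and q = 17.5.

17.5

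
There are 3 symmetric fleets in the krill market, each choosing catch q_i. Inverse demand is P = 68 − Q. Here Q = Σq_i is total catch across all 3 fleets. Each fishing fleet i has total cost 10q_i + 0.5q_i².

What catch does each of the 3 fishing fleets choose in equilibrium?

11.6

A representative fishing fleet's profit is π_i = q_i(68 − Q) − 10q_i − 0.5q_i², with Q = q_i + Σ_{j≠i} q_j.
First-order condition: 58 − 3q_i − Σ_{j≠i} q_j = 0.
Imposing symmetry (q_j = q for all j) turns Σ_{j≠i} q_j into 2q, so 58 = 5q and q = 11.6.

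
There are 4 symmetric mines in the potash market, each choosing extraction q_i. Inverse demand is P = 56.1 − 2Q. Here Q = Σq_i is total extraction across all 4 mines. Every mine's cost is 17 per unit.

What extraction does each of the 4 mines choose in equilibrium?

3.91

A representative mine's profit is π_i = q_i(56.1 − 2Q) − 17q_i, with Q = q_i + Σ_{j≠i} q_j.
First-order condition: 39.1 − 4q_i − 2Σ_{j≠i} q_j = 0.
Imposing symmetry (q_j = q for all j) turns Σ_{j≠i} q_j into 3q, so 39.1 = 10q and q = 3.91.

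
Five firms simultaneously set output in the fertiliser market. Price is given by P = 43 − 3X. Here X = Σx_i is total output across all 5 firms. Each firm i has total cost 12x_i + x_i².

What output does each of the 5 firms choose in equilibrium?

1.55

A representative firm's profit is π_i = x_i(43 − 3X) − 12x_i − x_i², with X = x_i + Σ_{j≠i} x_j.
First-order condition: 31 − 8x_i − 3Σ_{j≠i} x_j = 0.
Imposing symmetry (x_j = x for all j) turns Σ_{j≠i} x_j into 4x, so 31 = 20x and x = 1.55.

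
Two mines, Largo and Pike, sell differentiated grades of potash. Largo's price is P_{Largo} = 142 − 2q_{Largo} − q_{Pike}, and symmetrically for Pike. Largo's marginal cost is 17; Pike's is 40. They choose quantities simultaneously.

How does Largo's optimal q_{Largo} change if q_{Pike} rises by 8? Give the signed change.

Mine Largo's profit: π = q_{Largo}(142 − 2q_{Largo} − q_{Pike}) − 17q_{Largo}.
∂π/∂q_{Largo} = 125 − 4q_{Largo} − q_{Pike} = 0 ⇒ q_{Largo} = 31.25 − 0.25q_{Pike}.
The reaction-function slope is −0.25, so an 8-unit rise in q_{Pike} moves q_{Largo} by −0.25 × 8 = −2. Largo's best response falls — the actions are strategic substitutes.

-2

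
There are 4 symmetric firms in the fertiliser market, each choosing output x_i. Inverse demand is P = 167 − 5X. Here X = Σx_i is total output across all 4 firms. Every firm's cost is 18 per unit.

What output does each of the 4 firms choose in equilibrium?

5.96

A representative firm's profit is π_i = x_i(167 − 5X) − 18x_i, with X = x_i + Σ_{j≠i} x_j.
First-order condition: 149 − 10x_i − 5Σ_{j≠i} x_j = 0.
In a symmetric equilibrium every firm chooses the same x, so Σ_{j≠i} x_j = 3x. The condition becomes 149 − 25x = 0, giving x = 149/25 = 5.96.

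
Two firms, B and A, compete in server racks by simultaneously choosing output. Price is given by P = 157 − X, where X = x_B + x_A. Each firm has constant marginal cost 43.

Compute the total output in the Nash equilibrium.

Firm B's profit: π = x_B(157 − (x_B + x_A)) − 43x_B.
∂π/∂x_B = 114 − 2x_B − x_A = 0, so x_B = 57 − 0.5x_A.
The game is symmetric, so in equilibrium x_A = x_B: the reaction function gives 1.5x_B = 57, hence x_B = 38.
Total output: 38 + 38 = 76.

76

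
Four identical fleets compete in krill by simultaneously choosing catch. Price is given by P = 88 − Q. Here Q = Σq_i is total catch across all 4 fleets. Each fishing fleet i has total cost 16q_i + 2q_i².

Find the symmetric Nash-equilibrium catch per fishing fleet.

A representative fishing fleet's profit is π_i = q_i(88 − Q) − 16q_i − 2q_i², with Q = q_i + Σ_{j≠i} q_j.
First-order condition: 72 − 6q_i − Σ_{j≠i} q_j = 0.
In a symmetric equilibrium every fishing fleet chooses the same q, so Σ_{j≠i} q_j = 3q. The condition becomes 72 − 9q = 0, giving q = 72/9 = 8.

8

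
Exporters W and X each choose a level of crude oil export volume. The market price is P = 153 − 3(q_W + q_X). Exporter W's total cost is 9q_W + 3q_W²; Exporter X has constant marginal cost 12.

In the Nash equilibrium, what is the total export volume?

27

Exporter W's profit: π = q_W(153 − 3(q_W + q_X)) − 9q_W − 3q_W².
∂π/∂q_W = 144 − 12q_W − 3q_X = 0, so q_W = 12 − 0.25q_X.
For X: ∂π/∂q_X = 141 − 6q_X − 3q_W = 0 ⇒ q_X = 23.5 − 0.5q_W.
Solving the two reaction functions simultaneously: (1 − (−0.25)(−0.5))q_W = 12 − 0.25·23.5, so 0.875q_W = 6.125 and q_W = 7.
Then q_X = 23.5 − 0.5·7 = 20.
Total export volume: 7 + 20 = 27.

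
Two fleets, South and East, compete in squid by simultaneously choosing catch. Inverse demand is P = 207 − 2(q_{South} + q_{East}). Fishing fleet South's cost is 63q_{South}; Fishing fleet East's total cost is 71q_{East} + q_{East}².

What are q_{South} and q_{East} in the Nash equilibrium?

29.6, 12.8

Fishing fleet South's profit: π = q_{South}(207 − 2(q_{South} + q_{East})) − 63q_{South}.
∂π/∂q_{South} = 144 − 4q_{South} − 2q_{East} = 0, so q_{South} = 36 − 0.5q_{East}.
For East: ∂π/∂q_{East} = 136 − 6q_{East} − 2q_{South} = 0 ⇒ q_{East} = 68/3 − (1/3)q_{South}.
Plugging q_{East} into South's best response: q_{South} = 36 − 0.5(68/3 − (1/3)q_{South}) ⇒ (5/6)q_{South} = 74/3, so q_{South} = 29.6.
Then q_{East} = 68/3 − (1/3)·29.6 = 12.8.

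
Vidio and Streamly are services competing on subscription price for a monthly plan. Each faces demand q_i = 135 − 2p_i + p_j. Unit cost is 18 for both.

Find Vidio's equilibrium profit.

3042

Vidio's profit: π = (p_{Vidio} − 18)(135 − 2p_{Vidio} + p_{Streamly}).
∂π/∂p_{Vidio} = 171 − 4p_{Vidio} + p_{Streamly} = 0 ⇒ p_{Vidio} = 42.75 + 0.25p_{Streamly}.
Setting p_{Vidio} = p_{Streamly} in the reaction function: p_{Vidio} = 42.75 + 0.25p_{Vidio}, so p_{Vidio} = 42.75 / 0.75 = 57.
q_{Vidio} = 135 − 2·57 + 57 = 78.
Profit = (57 − 18)·78 = 3042.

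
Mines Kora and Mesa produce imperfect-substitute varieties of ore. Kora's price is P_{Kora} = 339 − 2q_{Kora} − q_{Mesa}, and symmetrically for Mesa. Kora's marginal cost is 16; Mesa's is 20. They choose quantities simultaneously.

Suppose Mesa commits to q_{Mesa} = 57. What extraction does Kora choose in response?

66.5

Mine Kora's profit: π = q_{Kora}(339 − 2q_{Kora} − q_{Mesa}) − 16q_{Kora}.
∂π/∂q_{Kora} = 323 − 4q_{Kora} − q_{Mesa} = 0 ⇒ q_{Kora} = 80.75 − 0.25q_{Mesa}.
At q_{Mesa} = 57: q_{Kora} = 80.75 − 0.25·57 = 66.5.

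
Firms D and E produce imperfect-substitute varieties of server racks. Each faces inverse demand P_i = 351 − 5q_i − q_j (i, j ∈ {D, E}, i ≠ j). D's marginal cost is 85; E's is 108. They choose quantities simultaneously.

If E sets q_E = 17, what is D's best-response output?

24.9

Firm D's profit: π = q_D(351 − 5q_D − q_E) − 85q_D.
∂π/∂q_D = 266 − 10q_D − q_E = 0 ⇒ q_D = 26.6 − 0.1q_E.
At q_E = 17: q_D = 26.6 − 0.1·17 = 24.9.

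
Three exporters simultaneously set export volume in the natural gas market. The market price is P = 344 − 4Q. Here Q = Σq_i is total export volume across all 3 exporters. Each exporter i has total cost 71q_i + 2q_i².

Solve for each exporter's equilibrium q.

A representative exporter's profit is π_i = q_i(344 − 4Q) − 71q_i − 2q_i², with Q = q_i + Σ_{j≠i} q_j.
First-order condition: 273 − 12q_i − 4Σ_{j≠i} q_j = 0.
In a symmetric equilibrium every exporter chooses the same q, so Σ_{j≠i} q_j = 2q. The condition becomes 273 − 20q = 0, giving q = 273/20 = 13.65.

13.65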